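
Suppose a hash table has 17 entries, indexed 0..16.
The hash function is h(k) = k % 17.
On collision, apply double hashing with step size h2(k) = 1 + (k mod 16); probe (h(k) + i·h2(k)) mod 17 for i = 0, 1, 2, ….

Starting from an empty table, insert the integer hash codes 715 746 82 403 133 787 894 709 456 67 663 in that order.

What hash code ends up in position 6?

715: h=1 -> slot 1
746: h=15 -> slot 15
82: h=14 -> slot 14
403: h=12 -> slot 12
133: h=14, h2=6, probe 14,3 -> slot 3
787: h=5 -> slot 5
894: h=10 -> slot 10
709: h=12, h2=6, probe 12,1,7 -> slot 7
456: h=14, h2=9, probe 14,6 -> slot 6
67: h=16 -> slot 16
663: h=0 -> slot 0
Table: [663, 715, -, 133, -, 787, 456, 709, -, -, 894, -, 403, -, 82, 746, 67]

456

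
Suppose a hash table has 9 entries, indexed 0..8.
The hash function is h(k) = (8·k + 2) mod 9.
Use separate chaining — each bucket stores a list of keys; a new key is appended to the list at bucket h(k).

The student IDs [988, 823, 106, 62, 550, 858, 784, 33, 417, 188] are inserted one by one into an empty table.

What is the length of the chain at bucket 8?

2

Insert 988: h=4, bucket 4 empty -> new chain.
Insert 823: h=7, bucket 7 empty -> new chain.
Insert 106: h=4, bucket 4 nonempty -> append to chain.
Insert 62: h=3, bucket 3 empty -> new chain.
Insert 550: h=1, bucket 1 empty -> new chain.
Insert 858: h=8, bucket 8 empty -> new chain.
Insert 784: h=1, bucket 1 nonempty -> append to chain.
Insert 33: h=5, bucket 5 empty -> new chain.
Insert 417: h=8, bucket 8 nonempty -> append to chain.
Insert 188: h=3, bucket 3 nonempty -> append to chain.
Final buckets:
0: .
1: 550 -> 784
2: .
3: 62 -> 188
4: 988 -> 106
5: 33
6: .
7: 823
8: 858 -> 417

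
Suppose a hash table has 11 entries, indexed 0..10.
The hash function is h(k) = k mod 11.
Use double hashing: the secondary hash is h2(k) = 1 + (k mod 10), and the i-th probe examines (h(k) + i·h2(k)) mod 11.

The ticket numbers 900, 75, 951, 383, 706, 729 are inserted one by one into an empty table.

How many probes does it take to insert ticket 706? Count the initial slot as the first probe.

4

900 hashes to 9; slot 9 is free => place at 9.
75 hashes to 9, h2=6; 9 taken => place at 4.
951 hashes to 5; slot 5 is free => place at 5.
383 hashes to 9, h2=4; 9 taken => place at 2.
706 hashes to 2, h2=7; 2,9,5 taken => place at 1.
729 hashes to 3; slot 3 is free => place at 3.
Table: [-, 706, 383, 729, 75, 951, -, -, -, 900, -]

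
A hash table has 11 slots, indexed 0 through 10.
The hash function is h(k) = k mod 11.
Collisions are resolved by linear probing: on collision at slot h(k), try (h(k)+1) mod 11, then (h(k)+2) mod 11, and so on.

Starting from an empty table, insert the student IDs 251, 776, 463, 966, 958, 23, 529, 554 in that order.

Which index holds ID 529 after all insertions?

251 hashes to 9; slot 9 is free -> place at 9.
776 hashes to 6; slot 6 is free -> place at 6.
463 hashes to 1; slot 1 is free -> place at 1.
966 hashes to 9; 9 taken -> place at 10.
958 hashes to 1; 1 taken -> place at 2.
23 hashes to 1; 1,2 taken -> place at 3.
529 hashes to 1; 1,2,3 taken -> place at 4.
554 hashes to 4; 4 taken -> place at 5.
Table: [_, 463, 958, 23, 529, 554, 776, _, _, 251, 966]

4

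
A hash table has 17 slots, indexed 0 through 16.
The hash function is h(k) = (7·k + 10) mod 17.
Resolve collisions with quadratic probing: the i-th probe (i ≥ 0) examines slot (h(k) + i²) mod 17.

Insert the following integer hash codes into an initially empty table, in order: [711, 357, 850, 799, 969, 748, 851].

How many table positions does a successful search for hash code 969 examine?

711 hashes to 6; slot 6 is free → place at 6.
357 hashes to 10; slot 10 is free → place at 10.
850 hashes to 10; 10 taken → place at 11.
799 hashes to 10; 10,11 taken → place at 14.
969 hashes to 10; 10,11,14 taken → place at 2.
748 hashes to 10; 10,11,14,2 taken → place at 9.
851 hashes to 0; slot 0 is free → place at 0.
Table: [851, —, 969, —, —, —, 711, —, —, 748, 357, 850, —, —, 799, —, —]
Lookup 969: h=10, probe 10,11,14,2 → found at 2.

4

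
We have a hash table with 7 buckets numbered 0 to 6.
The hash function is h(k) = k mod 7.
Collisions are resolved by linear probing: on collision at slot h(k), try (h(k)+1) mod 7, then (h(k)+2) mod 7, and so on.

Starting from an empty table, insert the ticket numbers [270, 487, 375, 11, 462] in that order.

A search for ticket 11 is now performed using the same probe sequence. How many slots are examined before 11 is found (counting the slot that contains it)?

4

Insert 270: h=4, slot 4 empty → index 4.
Insert 487: h=4, slot 4 occupied → index 5.
Insert 375: h=4, slots 4,5 occupied → index 6.
Insert 11: h=4, slots 4,5,6 occupied → index 0.
Insert 462: h=0, slot 0 occupied → index 1.
Table: [11, 462, ., ., 270, 487, 375]
Lookup 11: h=4, probe 4,5,6,0 → found at 0.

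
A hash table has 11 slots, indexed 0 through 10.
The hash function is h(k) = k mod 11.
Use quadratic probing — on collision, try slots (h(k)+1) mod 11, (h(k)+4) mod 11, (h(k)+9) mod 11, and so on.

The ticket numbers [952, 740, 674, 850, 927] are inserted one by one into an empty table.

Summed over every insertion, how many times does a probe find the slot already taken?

952: h=6 -> slot 6
740: h=3 -> slot 3
674: h=3, probe 3,4 -> slot 4
850: h=3, probe 3,4,7 -> slot 7
927: h=3, probe 3,4,7,1 -> slot 1
Table: [∅, 927, ∅, 740, 674, ∅, 952, 850, ∅, ∅, ∅]

6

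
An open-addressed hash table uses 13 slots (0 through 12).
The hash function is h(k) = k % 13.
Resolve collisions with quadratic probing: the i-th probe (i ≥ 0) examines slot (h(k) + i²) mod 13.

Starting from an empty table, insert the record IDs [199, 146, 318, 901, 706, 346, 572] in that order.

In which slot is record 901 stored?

5

199 hashes to 4; slot 4 is free → place at 4.
146 hashes to 3; slot 3 is free → place at 3.
318 hashes to 6; slot 6 is free → place at 6.
901 hashes to 4; 4 taken → place at 5.
706 hashes to 4; 4,5 taken → place at 8.
346 hashes to 8; 8 taken → place at 9.
572 hashes to 0; slot 0 is free → place at 0.
Table: [572, —, —, 146, 199, 901, 318, —, 706, 346, —, —, —]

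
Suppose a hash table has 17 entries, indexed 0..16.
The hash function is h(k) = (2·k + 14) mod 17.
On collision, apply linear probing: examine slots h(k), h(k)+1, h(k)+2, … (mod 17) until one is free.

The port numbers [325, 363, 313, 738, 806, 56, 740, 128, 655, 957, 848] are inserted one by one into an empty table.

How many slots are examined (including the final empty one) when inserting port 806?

3

325 hashes to 1; slot 1 is free → place at 1.
363 hashes to 9; slot 9 is free → place at 9.
313 hashes to 11; slot 11 is free → place at 11.
738 hashes to 11; 11 taken → place at 12.
806 hashes to 11; 11,12 taken → place at 13.
56 hashes to 7; slot 7 is free → place at 7.
740 hashes to 15; slot 15 is free → place at 15.
128 hashes to 15; 15 taken → place at 16.
655 hashes to 15; 15,16 taken → place at 0.
957 hashes to 7; 7 taken → place at 8.
848 hashes to 10; slot 10 is free → place at 10.
Table: [655, 325, ., ., ., ., ., 56, 957, 363, 848, 313, 738, 806, ., 740, 128]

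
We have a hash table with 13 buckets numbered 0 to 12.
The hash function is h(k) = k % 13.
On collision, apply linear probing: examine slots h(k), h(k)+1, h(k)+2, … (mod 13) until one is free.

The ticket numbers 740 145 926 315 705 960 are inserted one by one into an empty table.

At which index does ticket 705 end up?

5

740: h=12 → slot 12
145: h=2 → slot 2
926: h=3 → slot 3
315: h=3, probe 3,4 → slot 4
705: h=3, probe 3,4,5 → slot 5
960: h=11 → slot 11
Table: [—, —, 145, 926, 315, 705, —, —, —, —, —, 960, 740]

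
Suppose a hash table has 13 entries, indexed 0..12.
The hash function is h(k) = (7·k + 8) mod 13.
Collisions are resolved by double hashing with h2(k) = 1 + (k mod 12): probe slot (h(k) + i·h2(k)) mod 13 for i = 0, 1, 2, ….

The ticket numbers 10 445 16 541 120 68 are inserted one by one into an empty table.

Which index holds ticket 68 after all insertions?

9

Insert 10: h=0, slot 0 empty => index 0.
Insert 445: h=3, slot 3 empty => index 3.
Insert 16: h=3, h2=5, slot 3 occupied => index 8.
Insert 541: h=12, slot 12 empty => index 12.
Insert 120: h=3, h2=1, slot 3 occupied => index 4.
Insert 68: h=3, h2=9, slots 3,12,8,4,0 occupied => index 9.
Table: [10, ., ., 445, 120, ., ., ., 16, 68, ., ., 541]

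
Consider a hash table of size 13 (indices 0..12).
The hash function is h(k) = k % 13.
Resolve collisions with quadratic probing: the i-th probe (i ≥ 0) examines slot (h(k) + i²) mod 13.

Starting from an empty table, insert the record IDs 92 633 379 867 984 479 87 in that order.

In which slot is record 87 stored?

92 hashes to 1; slot 1 is free => place at 1.
633 hashes to 9; slot 9 is free => place at 9.
379 hashes to 2; slot 2 is free => place at 2.
867 hashes to 9; 9 taken => place at 10.
984 hashes to 9; 9,10 taken => place at 0.
479 hashes to 11; slot 11 is free => place at 11.
87 hashes to 9; 9,10,0 taken => place at 5.
Table: [984, 92, 379, ., ., 87, ., ., ., 633, 867, 479, .]

5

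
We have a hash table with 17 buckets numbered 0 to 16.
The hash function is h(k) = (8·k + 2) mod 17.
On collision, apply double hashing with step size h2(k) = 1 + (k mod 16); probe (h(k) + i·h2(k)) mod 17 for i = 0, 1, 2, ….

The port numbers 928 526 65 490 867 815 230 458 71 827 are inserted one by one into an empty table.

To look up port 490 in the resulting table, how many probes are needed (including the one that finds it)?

2

928: h=14 → slot 14
526: h=11 → slot 11
65: h=12 → slot 12
490: h=12, h2=11, probe 12,6 → slot 6
867: h=2 → slot 2
815: h=11, h2=16, probe 11,10 → slot 10
230: h=6, h2=7, probe 6,13 → slot 13
458: h=11, h2=11, probe 11,5 → slot 5
71: h=9 → slot 9
827: h=5, h2=12, probe 5,0 → slot 0
Table: [827, ., 867, ., ., 458, 490, ., ., 71, 815, 526, 65, 230, 928, ., .]
Lookup 490: h=12, h2=11, probe 12,6 → found at 6.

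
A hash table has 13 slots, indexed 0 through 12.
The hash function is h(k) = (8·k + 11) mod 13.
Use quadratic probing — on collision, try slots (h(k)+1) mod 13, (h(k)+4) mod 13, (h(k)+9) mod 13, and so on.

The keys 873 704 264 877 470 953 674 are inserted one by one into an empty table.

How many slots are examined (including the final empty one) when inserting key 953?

873: h=1 → slot 1
704: h=1, probe 1,2 → slot 2
264: h=4 → slot 4
877: h=7 → slot 7
470: h=1, probe 1,2,5 → slot 5
953: h=4, probe 4,5,8 → slot 8
674: h=8, probe 8,9 → slot 9
Table: [., 873, 704, ., 264, 470, ., 877, 953, 674, ., ., .]

3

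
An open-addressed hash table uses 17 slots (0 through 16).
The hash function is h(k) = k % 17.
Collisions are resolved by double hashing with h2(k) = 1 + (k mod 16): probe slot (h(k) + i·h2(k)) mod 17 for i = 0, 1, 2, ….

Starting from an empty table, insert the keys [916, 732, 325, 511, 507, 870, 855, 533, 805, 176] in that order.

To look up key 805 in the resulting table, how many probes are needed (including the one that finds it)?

916: h=15 -> slot 15
732: h=1 -> slot 1
325: h=2 -> slot 2
511: h=1, h2=16, probe 1,0 -> slot 0
507: h=14 -> slot 14
870: h=3 -> slot 3
855: h=5 -> slot 5
533: h=6 -> slot 6
805: h=6, h2=6, probe 6,12 -> slot 12
176: h=6, h2=1, probe 6,7 -> slot 7
Table: [511, 732, 325, 870, ., 855, 533, 176, ., ., ., ., 805, ., 507, 916, .]
Lookup 805: h=6, h2=6, probe 6,12 → found at 12.

2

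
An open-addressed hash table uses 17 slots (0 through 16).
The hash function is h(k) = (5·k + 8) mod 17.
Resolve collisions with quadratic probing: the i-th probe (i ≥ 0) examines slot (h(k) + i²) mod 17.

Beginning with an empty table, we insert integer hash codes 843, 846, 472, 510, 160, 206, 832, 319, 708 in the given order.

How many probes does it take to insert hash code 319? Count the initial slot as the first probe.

843: h=7 -> slot 7
846: h=5 -> slot 5
472: h=5, probe 5,6 -> slot 6
510: h=8 -> slot 8
160: h=9 -> slot 9
206: h=1 -> slot 1
832: h=3 -> slot 3
319: h=5, probe 5,6,9,14 -> slot 14
708: h=12 -> slot 12
Table: [—, 206, —, 832, —, 846, 472, 843, 510, 160, —, —, 708, —, 319, —, —]

4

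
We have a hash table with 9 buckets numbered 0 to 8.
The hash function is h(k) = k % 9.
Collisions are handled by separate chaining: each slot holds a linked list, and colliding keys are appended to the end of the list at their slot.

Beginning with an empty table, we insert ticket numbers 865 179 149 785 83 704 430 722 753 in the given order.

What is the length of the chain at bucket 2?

4

865 -> bucket 1
179 -> bucket 8
149 -> bucket 5
785 -> bucket 2
83 -> bucket 2 (collision)
704 -> bucket 2 (collision)
430 -> bucket 7
722 -> bucket 2 (collision)
753 -> bucket 6
Final buckets:
0: ∅
1: 865
2: 785 -> 83 -> 704 -> 722
3: ∅
4: ∅
5: 149
6: 753
7: 430
8: 179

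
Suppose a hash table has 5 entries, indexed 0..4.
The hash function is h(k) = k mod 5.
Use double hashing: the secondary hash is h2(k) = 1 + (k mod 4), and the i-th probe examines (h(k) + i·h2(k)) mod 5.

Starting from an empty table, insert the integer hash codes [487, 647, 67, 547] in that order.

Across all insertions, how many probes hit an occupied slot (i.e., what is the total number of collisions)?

487 hashes to 2; slot 2 is free => place at 2.
647 hashes to 2, h2=4; 2 taken => place at 1.
67 hashes to 2, h2=4; 2,1 taken => place at 0.
547 hashes to 2, h2=4; 2,1,0 taken => place at 4.
Table: [67, 647, 487, —, 547]

6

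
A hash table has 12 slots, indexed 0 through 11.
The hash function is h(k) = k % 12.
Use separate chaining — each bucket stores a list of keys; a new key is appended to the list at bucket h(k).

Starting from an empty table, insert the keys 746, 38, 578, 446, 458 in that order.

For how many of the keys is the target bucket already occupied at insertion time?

4

746 -> bucket 2
38 -> bucket 2 (collision)
578 -> bucket 2 (collision)
446 -> bucket 2 (collision)
458 -> bucket 2 (collision)
Final buckets:
0: .
1: .
2: 746 -> 38 -> 578 -> 446 -> 458
3: .
4: .
5: .
6: .
7: .
8: .
9: .
10: .
11: .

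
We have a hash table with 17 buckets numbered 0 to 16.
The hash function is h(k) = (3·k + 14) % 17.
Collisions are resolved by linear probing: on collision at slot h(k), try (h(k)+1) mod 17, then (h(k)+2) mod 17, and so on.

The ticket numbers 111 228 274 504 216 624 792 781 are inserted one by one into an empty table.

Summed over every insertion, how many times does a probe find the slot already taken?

1

111: h=7 => slot 7
228: h=1 => slot 1
274: h=3 => slot 3
504: h=13 => slot 13
216: h=16 => slot 16
624: h=16, probe 16,0 => slot 0
792: h=10 => slot 10
781: h=11 => slot 11
Table: [624, 228, —, 274, —, —, —, 111, —, —, 792, 781, —, 504, —, —, 216]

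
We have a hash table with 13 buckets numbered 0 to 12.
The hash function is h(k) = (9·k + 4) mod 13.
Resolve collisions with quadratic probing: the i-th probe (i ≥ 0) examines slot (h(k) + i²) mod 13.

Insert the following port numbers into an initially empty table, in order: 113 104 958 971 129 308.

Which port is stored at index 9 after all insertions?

Insert 113: h=7, slot 7 empty → index 7.
Insert 104: h=4, slot 4 empty → index 4.
Insert 958: h=7, slot 7 occupied → index 8.
Insert 971: h=7, slots 7,8 occupied → index 11.
Insert 129: h=8, slot 8 occupied → index 9.
Insert 308: h=7, slots 7,8,11 occupied → index 3.
Table: [_, _, _, 308, 104, _, _, 113, 958, 129, _, 971, _]

129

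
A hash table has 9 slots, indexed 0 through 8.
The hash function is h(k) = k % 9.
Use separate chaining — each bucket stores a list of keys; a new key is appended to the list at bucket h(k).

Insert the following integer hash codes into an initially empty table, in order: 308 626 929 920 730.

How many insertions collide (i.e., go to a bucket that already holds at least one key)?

Insert 308: h=2, bucket 2 empty → new chain.
Insert 626: h=5, bucket 5 empty → new chain.
Insert 929: h=2, bucket 2 nonempty → append to chain.
Insert 920: h=2, bucket 2 nonempty → append to chain.
Insert 730: h=1, bucket 1 empty → new chain.
Final buckets:
0: .
1: 730
2: 308 -> 929 -> 920
3: .
4: .
5: 626
6: .
7: .
8: .

2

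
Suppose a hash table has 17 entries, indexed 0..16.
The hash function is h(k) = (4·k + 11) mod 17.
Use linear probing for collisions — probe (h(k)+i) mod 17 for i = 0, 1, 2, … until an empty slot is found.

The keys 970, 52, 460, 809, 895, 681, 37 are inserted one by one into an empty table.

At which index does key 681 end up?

970: h=15 → slot 15
52: h=15, probe 15,16 → slot 16
460: h=15, probe 15,16,0 → slot 0
809: h=0, probe 0,1 → slot 1
895: h=4 → slot 4
681: h=15, probe 15,16,0,1,2 → slot 2
37: h=6 → slot 6
Table: [460, 809, 681, ., 895, ., 37, ., ., ., ., ., ., ., ., 970, 52]

2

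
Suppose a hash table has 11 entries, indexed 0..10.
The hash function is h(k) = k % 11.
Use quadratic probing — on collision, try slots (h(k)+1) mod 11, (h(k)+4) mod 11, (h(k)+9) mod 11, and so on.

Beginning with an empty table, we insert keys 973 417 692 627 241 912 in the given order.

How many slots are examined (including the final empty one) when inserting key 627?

2

973: h=5 → slot 5
417: h=10 → slot 10
692: h=10, probe 10,0 → slot 0
627: h=0, probe 0,1 → slot 1
241: h=10, probe 10,0,3 → slot 3
912: h=10, probe 10,0,3,8 → slot 8
Table: [692, 627, -, 241, -, 973, -, -, 912, -, 417]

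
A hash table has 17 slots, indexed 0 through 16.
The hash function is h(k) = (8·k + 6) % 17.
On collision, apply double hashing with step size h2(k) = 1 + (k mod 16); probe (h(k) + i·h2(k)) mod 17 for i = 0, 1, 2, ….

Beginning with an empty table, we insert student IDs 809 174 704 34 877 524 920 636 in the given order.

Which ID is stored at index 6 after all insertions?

809 hashes to 1; slot 1 is free -> place at 1.
174 hashes to 4; slot 4 is free -> place at 4.
704 hashes to 11; slot 11 is free -> place at 11.
34 hashes to 6; slot 6 is free -> place at 6.
877 hashes to 1, h2=14; 1 taken -> place at 15.
524 hashes to 16; slot 16 is free -> place at 16.
920 hashes to 5; slot 5 is free -> place at 5.
636 hashes to 11, h2=13; 11 taken -> place at 7.
Table: [., 809, ., ., 174, 920, 34, 636, ., ., ., 704, ., ., ., 877, 524]

34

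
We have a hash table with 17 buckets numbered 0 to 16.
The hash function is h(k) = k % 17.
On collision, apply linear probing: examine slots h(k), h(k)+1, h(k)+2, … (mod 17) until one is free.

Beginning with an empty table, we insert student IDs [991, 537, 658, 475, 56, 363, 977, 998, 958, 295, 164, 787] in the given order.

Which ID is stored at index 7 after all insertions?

991 hashes to 5; slot 5 is free => place at 5.
537 hashes to 10; slot 10 is free => place at 10.
658 hashes to 12; slot 12 is free => place at 12.
475 hashes to 16; slot 16 is free => place at 16.
56 hashes to 5; 5 taken => place at 6.
363 hashes to 6; 6 taken => place at 7.
977 hashes to 8; slot 8 is free => place at 8.
998 hashes to 12; 12 taken => place at 13.
958 hashes to 6; 6,7,8 taken => place at 9.
295 hashes to 6; 6,7,8,9,10 taken => place at 11.
164 hashes to 11; 11,12,13 taken => place at 14.
787 hashes to 5; 5,6,7,8,9,10,11,12,13,14 taken => place at 15.
Table: [., ., ., ., ., 991, 56, 363, 977, 958, 537, 295, 658, 998, 164, 787, 475]

363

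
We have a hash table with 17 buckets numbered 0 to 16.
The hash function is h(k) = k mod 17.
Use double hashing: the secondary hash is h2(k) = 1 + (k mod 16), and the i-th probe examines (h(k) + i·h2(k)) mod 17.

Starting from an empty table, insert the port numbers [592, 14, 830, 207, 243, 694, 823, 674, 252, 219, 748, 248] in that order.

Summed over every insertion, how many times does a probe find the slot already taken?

7

592: h=14 → slot 14
14: h=14, h2=15, probe 14,12 → slot 12
830: h=14, h2=15, probe 14,12,10 → slot 10
207: h=3 → slot 3
243: h=5 → slot 5
694: h=14, h2=7, probe 14,4 → slot 4
823: h=7 → slot 7
674: h=11 → slot 11
252: h=14, h2=13, probe 14,10,6 → slot 6
219: h=15 → slot 15
748: h=0 → slot 0
248: h=10, h2=9, probe 10,2 → slot 2
Table: [748, -, 248, 207, 694, 243, 252, 823, -, -, 830, 674, 14, -, 592, 219, -]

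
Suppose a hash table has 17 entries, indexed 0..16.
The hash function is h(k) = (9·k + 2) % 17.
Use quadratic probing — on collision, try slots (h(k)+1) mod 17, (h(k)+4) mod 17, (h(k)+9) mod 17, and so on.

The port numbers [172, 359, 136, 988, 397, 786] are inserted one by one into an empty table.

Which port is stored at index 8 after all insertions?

786

Insert 172: h=3, slot 3 empty → index 3.
Insert 359: h=3, slot 3 occupied → index 4.
Insert 136: h=2, slot 2 empty → index 2.
Insert 988: h=3, slots 3,4 occupied → index 7.
Insert 397: h=5, slot 5 empty → index 5.
Insert 786: h=4, slots 4,5 occupied → index 8.
Table: [∅, ∅, 136, 172, 359, 397, ∅, 988, 786, ∅, ∅, ∅, ∅, ∅, ∅, ∅, ∅]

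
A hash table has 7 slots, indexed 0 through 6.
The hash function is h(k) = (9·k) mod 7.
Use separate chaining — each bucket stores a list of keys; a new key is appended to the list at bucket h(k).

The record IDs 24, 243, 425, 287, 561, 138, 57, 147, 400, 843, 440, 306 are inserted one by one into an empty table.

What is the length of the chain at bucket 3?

4

Insert 24: h=6, bucket 6 empty -> new chain.
Insert 243: h=3, bucket 3 empty -> new chain.
Insert 425: h=3, bucket 3 nonempty -> append to chain.
Insert 287: h=0, bucket 0 empty -> new chain.
Insert 561: h=2, bucket 2 empty -> new chain.
Insert 138: h=3, bucket 3 nonempty -> append to chain.
Insert 57: h=2, bucket 2 nonempty -> append to chain.
Insert 147: h=0, bucket 0 nonempty -> append to chain.
Insert 400: h=2, bucket 2 nonempty -> append to chain.
Insert 843: h=6, bucket 6 nonempty -> append to chain.
Insert 440: h=5, bucket 5 empty -> new chain.
Insert 306: h=3, bucket 3 nonempty -> append to chain.
Final buckets:
0: 287 -> 147
1: ∅
2: 561 -> 57 -> 400
3: 243 -> 425 -> 138 -> 306
4: ∅
5: 440
6: 24 -> 843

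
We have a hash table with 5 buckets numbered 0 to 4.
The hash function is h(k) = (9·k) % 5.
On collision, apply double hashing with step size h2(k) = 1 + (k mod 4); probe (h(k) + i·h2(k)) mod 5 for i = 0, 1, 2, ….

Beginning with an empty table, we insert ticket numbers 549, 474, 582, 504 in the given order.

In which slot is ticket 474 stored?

4

549 hashes to 1; slot 1 is free => place at 1.
474 hashes to 1, h2=3; 1 taken => place at 4.
582 hashes to 3; slot 3 is free => place at 3.
504 hashes to 1, h2=1; 1 taken => place at 2.
Table: [-, 549, 504, 582, 474]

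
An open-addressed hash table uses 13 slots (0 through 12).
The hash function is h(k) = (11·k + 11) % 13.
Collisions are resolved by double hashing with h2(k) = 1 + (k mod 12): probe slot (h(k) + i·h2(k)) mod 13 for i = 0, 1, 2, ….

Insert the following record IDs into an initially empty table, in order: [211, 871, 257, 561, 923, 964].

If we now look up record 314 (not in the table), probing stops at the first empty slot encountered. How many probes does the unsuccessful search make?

211 hashes to 5; slot 5 is free → place at 5.
871 hashes to 11; slot 11 is free → place at 11.
257 hashes to 4; slot 4 is free → place at 4.
561 hashes to 7; slot 7 is free → place at 7.
923 hashes to 11, h2=12; 11 taken → place at 10.
964 hashes to 7, h2=5; 7 taken → place at 12.
Table: [-, -, -, -, 257, 211, -, 561, -, -, 923, 871, 964]
Lookup 314: h=7, h2=3, probe 7,10,0 → slot 0 empty, not found.

3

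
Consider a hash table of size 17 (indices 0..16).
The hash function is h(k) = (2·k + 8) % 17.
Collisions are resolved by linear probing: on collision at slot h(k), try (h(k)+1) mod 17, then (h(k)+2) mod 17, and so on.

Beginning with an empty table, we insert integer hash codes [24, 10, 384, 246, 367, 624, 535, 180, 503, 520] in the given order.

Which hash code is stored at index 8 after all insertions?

535

24: h=5 => slot 5
10: h=11 => slot 11
384: h=11, probe 11,12 => slot 12
246: h=7 => slot 7
367: h=11, probe 11,12,13 => slot 13
624: h=15 => slot 15
535: h=7, probe 7,8 => slot 8
180: h=11, probe 11,12,13,14 => slot 14
503: h=11, probe 11,12,13,14,15,16 => slot 16
520: h=11, probe 11,12,13,14,15,16,0 => slot 0
Table: [520, _, _, _, _, 24, _, 246, 535, _, _, 10, 384, 367, 180, 624, 503]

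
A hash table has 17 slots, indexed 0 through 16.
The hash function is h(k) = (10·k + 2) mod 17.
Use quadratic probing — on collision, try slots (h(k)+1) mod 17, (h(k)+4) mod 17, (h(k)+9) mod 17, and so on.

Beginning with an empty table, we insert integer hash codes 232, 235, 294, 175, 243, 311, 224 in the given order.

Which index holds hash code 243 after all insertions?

5

232 hashes to 10; slot 10 is free -> place at 10.
235 hashes to 6; slot 6 is free -> place at 6.
294 hashes to 1; slot 1 is free -> place at 1.
175 hashes to 1; 1 taken -> place at 2.
243 hashes to 1; 1,2 taken -> place at 5.
311 hashes to 1; 1,2,5,10 taken -> place at 0.
224 hashes to 15; slot 15 is free -> place at 15.
Table: [311, 294, 175, ∅, ∅, 243, 235, ∅, ∅, ∅, 232, ∅, ∅, ∅, ∅, 224, ∅]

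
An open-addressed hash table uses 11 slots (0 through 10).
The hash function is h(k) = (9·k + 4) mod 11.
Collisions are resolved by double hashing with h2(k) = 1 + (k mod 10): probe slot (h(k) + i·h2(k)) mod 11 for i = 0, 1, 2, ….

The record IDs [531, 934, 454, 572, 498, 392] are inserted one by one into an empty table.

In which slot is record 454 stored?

3

531 hashes to 9; slot 9 is free → place at 9.
934 hashes to 6; slot 6 is free → place at 6.
454 hashes to 9, h2=5; 9 taken → place at 3.
572 hashes to 4; slot 4 is free → place at 4.
498 hashes to 9, h2=9; 9 taken → place at 7.
392 hashes to 1; slot 1 is free → place at 1.
Table: [∅, 392, ∅, 454, 572, ∅, 934, 498, ∅, 531, ∅]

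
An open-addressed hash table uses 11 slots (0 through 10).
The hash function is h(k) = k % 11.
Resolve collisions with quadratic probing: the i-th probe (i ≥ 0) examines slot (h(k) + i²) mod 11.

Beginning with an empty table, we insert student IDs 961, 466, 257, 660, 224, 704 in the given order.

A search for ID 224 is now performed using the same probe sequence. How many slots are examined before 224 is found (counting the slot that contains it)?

4

961 hashes to 4; slot 4 is free → place at 4.
466 hashes to 4; 4 taken → place at 5.
257 hashes to 4; 4,5 taken → place at 8.
660 hashes to 0; slot 0 is free → place at 0.
224 hashes to 4; 4,5,8 taken → place at 2.
704 hashes to 0; 0 taken → place at 1.
Table: [660, 704, 224, ∅, 961, 466, ∅, ∅, 257, ∅, ∅]
Lookup 224: h=4, probe 4,5,8,2 → found at 2.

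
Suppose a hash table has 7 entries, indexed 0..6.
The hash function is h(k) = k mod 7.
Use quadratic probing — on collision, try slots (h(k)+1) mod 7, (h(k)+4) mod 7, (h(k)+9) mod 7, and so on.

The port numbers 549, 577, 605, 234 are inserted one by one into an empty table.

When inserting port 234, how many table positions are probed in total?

549: h=3 -> slot 3
577: h=3, probe 3,4 -> slot 4
605: h=3, probe 3,4,0 -> slot 0
234: h=3, probe 3,4,0,5 -> slot 5
Table: [605, -, -, 549, 577, 234, -]

4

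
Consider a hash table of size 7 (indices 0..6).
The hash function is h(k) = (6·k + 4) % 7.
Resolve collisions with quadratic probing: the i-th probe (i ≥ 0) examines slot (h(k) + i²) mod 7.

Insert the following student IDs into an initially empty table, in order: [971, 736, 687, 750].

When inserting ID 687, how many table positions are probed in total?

2

971: h=6 → slot 6
736: h=3 → slot 3
687: h=3, probe 3,4 → slot 4
750: h=3, probe 3,4,0 → slot 0
Table: [750, ∅, ∅, 736, 687, ∅, 971]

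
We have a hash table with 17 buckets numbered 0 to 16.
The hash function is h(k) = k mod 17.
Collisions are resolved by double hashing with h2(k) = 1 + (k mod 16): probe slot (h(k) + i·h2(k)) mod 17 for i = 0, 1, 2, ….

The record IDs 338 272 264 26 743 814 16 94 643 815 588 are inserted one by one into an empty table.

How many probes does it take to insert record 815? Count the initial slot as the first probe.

338 hashes to 15; slot 15 is free → place at 15.
272 hashes to 0; slot 0 is free → place at 0.
264 hashes to 9; slot 9 is free → place at 9.
26 hashes to 9, h2=11; 9 taken → place at 3.
743 hashes to 12; slot 12 is free → place at 12.
814 hashes to 15, h2=15; 15 taken → place at 13.
16 hashes to 16; slot 16 is free → place at 16.
94 hashes to 9, h2=15; 9 taken → place at 7.
643 hashes to 14; slot 14 is free → place at 14.
815 hashes to 16, h2=16; 16,15,14,13,12 taken → place at 11.
588 hashes to 10; slot 10 is free → place at 10.
Table: [272, -, -, 26, -, -, -, 94, -, 264, 588, 815, 743, 814, 643, 338, 16]

6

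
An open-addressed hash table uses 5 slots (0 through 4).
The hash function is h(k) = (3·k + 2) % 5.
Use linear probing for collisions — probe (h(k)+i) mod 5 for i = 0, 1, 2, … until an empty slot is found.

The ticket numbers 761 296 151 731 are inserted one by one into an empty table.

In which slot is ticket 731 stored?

Insert 761: h=0, slot 0 empty -> index 0.
Insert 296: h=0, slot 0 occupied -> index 1.
Insert 151: h=0, slots 0,1 occupied -> index 2.
Insert 731: h=0, slots 0,1,2 occupied -> index 3.
Table: [761, 296, 151, 731, _]

3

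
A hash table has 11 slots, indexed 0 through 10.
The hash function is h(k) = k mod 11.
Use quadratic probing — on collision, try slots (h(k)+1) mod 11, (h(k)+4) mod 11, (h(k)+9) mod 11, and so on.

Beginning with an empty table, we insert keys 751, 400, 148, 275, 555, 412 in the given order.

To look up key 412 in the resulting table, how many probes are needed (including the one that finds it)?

3

Insert 751: h=3, slot 3 empty → index 3.
Insert 400: h=4, slot 4 empty → index 4.
Insert 148: h=5, slot 5 empty → index 5.
Insert 275: h=0, slot 0 empty → index 0.
Insert 555: h=5, slot 5 occupied → index 6.
Insert 412: h=5, slots 5,6 occupied → index 9.
Table: [275, ., ., 751, 400, 148, 555, ., ., 412, .]
Lookup 412: h=5, probe 5,6,9 → found at 9.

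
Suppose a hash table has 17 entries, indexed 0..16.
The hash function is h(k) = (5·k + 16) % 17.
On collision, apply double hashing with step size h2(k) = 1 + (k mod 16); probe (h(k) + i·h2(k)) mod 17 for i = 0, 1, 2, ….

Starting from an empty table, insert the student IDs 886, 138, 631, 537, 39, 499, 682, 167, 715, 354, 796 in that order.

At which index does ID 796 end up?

6

886 hashes to 9; slot 9 is free → place at 9.
138 hashes to 9, h2=11; 9 taken → place at 3.
631 hashes to 9, h2=8; 9 taken → place at 0.
537 hashes to 15; slot 15 is free → place at 15.
39 hashes to 7; slot 7 is free → place at 7.
499 hashes to 12; slot 12 is free → place at 12.
682 hashes to 9, h2=11; 9,3 taken → place at 14.
167 hashes to 1; slot 1 is free → place at 1.
715 hashes to 4; slot 4 is free → place at 4.
354 hashes to 1, h2=3; 1,4,7 taken → place at 10.
796 hashes to 1, h2=13; 1,14,10 taken → place at 6.
Table: [631, 167, ∅, 138, 715, ∅, 796, 39, ∅, 886, 354, ∅, 499, ∅, 682, 537, ∅]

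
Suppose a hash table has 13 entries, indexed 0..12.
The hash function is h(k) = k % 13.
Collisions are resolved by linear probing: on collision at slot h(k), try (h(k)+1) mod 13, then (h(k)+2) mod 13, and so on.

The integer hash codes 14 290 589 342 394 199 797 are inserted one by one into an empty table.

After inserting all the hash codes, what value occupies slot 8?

199

Insert 14: h=1, slot 1 empty -> index 1.
Insert 290: h=4, slot 4 empty -> index 4.
Insert 589: h=4, slot 4 occupied -> index 5.
Insert 342: h=4, slots 4,5 occupied -> index 6.
Insert 394: h=4, slots 4,5,6 occupied -> index 7.
Insert 199: h=4, slots 4,5,6,7 occupied -> index 8.
Insert 797: h=4, slots 4,5,6,7,8 occupied -> index 9.
Table: [—, 14, —, —, 290, 589, 342, 394, 199, 797, —, —, —]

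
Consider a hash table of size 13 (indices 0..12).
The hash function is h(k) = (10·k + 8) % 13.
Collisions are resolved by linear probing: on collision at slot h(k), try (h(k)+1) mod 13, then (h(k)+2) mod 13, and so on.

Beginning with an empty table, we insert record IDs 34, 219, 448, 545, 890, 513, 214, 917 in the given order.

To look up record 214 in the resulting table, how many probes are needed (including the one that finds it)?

4

34: h=10 => slot 10
219: h=1 => slot 1
448: h=3 => slot 3
545: h=11 => slot 11
890: h=3, probe 3,4 => slot 4
513: h=3, probe 3,4,5 => slot 5
214: h=3, probe 3,4,5,6 => slot 6
917: h=0 => slot 0
Table: [917, 219, _, 448, 890, 513, 214, _, _, _, 34, 545, _]
Lookup 214: h=3, probe 3,4,5,6 → found at 6.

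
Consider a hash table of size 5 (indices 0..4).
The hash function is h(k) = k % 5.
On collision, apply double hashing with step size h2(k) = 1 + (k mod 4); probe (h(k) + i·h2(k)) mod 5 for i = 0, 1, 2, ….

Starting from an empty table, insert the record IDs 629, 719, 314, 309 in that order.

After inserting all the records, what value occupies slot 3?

719

Insert 629: h=4, slot 4 empty → index 4.
Insert 719: h=4, h2=4, slot 4 occupied → index 3.
Insert 314: h=4, h2=3, slot 4 occupied → index 2.
Insert 309: h=4, h2=2, slot 4 occupied → index 1.
Table: [., 309, 314, 719, 629]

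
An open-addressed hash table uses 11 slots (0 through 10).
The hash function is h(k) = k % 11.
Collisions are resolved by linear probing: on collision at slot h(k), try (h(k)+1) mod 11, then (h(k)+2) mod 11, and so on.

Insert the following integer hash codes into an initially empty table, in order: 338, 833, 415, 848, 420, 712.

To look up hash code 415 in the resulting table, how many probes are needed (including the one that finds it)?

3

Insert 338: h=8, slot 8 empty => index 8.
Insert 833: h=8, slot 8 occupied => index 9.
Insert 415: h=8, slots 8,9 occupied => index 10.
Insert 848: h=1, slot 1 empty => index 1.
Insert 420: h=2, slot 2 empty => index 2.
Insert 712: h=8, slots 8,9,10 occupied => index 0.
Table: [712, 848, 420, ∅, ∅, ∅, ∅, ∅, 338, 833, 415]
Lookup 415: h=8, probe 8,9,10 → found at 10.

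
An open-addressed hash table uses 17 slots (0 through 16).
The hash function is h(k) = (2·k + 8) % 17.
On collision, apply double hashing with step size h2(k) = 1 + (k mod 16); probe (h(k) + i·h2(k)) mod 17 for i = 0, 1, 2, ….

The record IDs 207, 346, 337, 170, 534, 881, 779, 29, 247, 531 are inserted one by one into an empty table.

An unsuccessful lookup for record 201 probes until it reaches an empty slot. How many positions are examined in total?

Insert 207: h=14, slot 14 empty → index 14.
Insert 346: h=3, slot 3 empty → index 3.
Insert 337: h=2, slot 2 empty → index 2.
Insert 170: h=8, slot 8 empty → index 8.
Insert 534: h=5, slot 5 empty → index 5.
Insert 881: h=2, h2=2, slot 2 occupied → index 4.
Insert 779: h=2, h2=12, slots 2,14 occupied → index 9.
Insert 29: h=15, slot 15 empty → index 15.
Insert 247: h=9, h2=8, slot 9 occupied → index 0.
Insert 531: h=16, slot 16 empty → index 16.
Table: [247, ∅, 337, 346, 881, 534, ∅, ∅, 170, 779, ∅, ∅, ∅, ∅, 207, 29, 531]
Lookup 201: h=2, h2=10, probe 2,12 → slot 12 empty, not found.

2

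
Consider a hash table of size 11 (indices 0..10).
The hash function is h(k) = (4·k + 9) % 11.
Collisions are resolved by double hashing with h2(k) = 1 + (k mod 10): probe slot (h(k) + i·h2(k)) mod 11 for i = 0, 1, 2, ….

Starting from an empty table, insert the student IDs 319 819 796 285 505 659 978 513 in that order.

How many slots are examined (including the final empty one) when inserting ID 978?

319: h=9 → slot 9
819: h=7 → slot 7
796: h=3 → slot 3
285: h=5 → slot 5
505: h=5, h2=6, probe 5,0 → slot 0
659: h=5, h2=10, probe 5,4 → slot 4
978: h=5, h2=9, probe 5,3,1 → slot 1
513: h=4, h2=4, probe 4,8 → slot 8
Table: [505, 978, -, 796, 659, 285, -, 819, 513, 319, -]

3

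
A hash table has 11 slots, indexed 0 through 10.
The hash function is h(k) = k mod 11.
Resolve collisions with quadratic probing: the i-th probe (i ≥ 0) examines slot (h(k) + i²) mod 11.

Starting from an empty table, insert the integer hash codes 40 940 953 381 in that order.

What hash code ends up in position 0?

381

40: h=7 -> slot 7
940: h=5 -> slot 5
953: h=7, probe 7,8 -> slot 8
381: h=7, probe 7,8,0 -> slot 0
Table: [381, ∅, ∅, ∅, ∅, 940, ∅, 40, 953, ∅, ∅]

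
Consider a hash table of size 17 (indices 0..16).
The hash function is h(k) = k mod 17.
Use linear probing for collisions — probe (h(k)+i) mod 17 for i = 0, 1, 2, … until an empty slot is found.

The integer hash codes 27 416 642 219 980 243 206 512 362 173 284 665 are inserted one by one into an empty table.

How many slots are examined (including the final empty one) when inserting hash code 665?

6

27 hashes to 10; slot 10 is free -> place at 10.
416 hashes to 8; slot 8 is free -> place at 8.
642 hashes to 13; slot 13 is free -> place at 13.
219 hashes to 15; slot 15 is free -> place at 15.
980 hashes to 11; slot 11 is free -> place at 11.
243 hashes to 5; slot 5 is free -> place at 5.
206 hashes to 2; slot 2 is free -> place at 2.
512 hashes to 2; 2 taken -> place at 3.
362 hashes to 5; 5 taken -> place at 6.
173 hashes to 3; 3 taken -> place at 4.
284 hashes to 12; slot 12 is free -> place at 12.
665 hashes to 2; 2,3,4,5,6 taken -> place at 7.
Table: [_, _, 206, 512, 173, 243, 362, 665, 416, _, 27, 980, 284, 642, _, 219, _]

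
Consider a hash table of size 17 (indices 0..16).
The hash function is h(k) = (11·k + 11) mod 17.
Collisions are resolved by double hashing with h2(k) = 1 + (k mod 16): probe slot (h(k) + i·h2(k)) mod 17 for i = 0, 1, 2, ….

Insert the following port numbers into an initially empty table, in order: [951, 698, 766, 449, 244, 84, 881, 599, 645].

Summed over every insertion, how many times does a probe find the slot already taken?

6

951 hashes to 0; slot 0 is free -> place at 0.
698 hashes to 5; slot 5 is free -> place at 5.
766 hashes to 5, h2=15; 5 taken -> place at 3.
449 hashes to 3, h2=2; 3,5 taken -> place at 7.
244 hashes to 9; slot 9 is free -> place at 9.
84 hashes to 0, h2=5; 0,5 taken -> place at 10.
881 hashes to 12; slot 12 is free -> place at 12.
599 hashes to 4; slot 4 is free -> place at 4.
645 hashes to 0, h2=6; 0 taken -> place at 6.
Table: [951, —, —, 766, 599, 698, 645, 449, —, 244, 84, —, 881, —, —, —, —]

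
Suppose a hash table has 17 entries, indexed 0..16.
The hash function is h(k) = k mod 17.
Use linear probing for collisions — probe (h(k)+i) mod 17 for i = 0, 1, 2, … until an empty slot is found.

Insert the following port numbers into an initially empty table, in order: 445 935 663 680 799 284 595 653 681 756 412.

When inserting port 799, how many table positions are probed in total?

445 hashes to 3; slot 3 is free -> place at 3.
935 hashes to 0; slot 0 is free -> place at 0.
663 hashes to 0; 0 taken -> place at 1.
680 hashes to 0; 0,1 taken -> place at 2.
799 hashes to 0; 0,1,2,3 taken -> place at 4.
284 hashes to 12; slot 12 is free -> place at 12.
595 hashes to 0; 0,1,2,3,4 taken -> place at 5.
653 hashes to 7; slot 7 is free -> place at 7.
681 hashes to 1; 1,2,3,4,5 taken -> place at 6.
756 hashes to 8; slot 8 is free -> place at 8.
412 hashes to 4; 4,5,6,7,8 taken -> place at 9.
Table: [935, 663, 680, 445, 799, 595, 681, 653, 756, 412, ∅, ∅, 284, ∅, ∅, ∅, ∅]

5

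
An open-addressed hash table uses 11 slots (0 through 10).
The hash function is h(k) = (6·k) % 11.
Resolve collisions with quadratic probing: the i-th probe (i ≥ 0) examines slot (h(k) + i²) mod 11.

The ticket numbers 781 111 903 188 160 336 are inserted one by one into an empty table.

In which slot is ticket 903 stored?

7

781: h=0 → slot 0
111: h=6 → slot 6
903: h=6, probe 6,7 → slot 7
188: h=6, probe 6,7,10 → slot 10
160: h=3 → slot 3
336: h=3, probe 3,4 → slot 4
Table: [781, —, —, 160, 336, —, 111, 903, —, —, 188]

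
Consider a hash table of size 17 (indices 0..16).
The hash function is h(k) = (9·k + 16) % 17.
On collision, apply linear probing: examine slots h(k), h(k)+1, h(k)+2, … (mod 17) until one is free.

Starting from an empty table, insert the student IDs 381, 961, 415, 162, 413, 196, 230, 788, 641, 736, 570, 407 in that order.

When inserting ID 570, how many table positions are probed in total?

7

Insert 381: h=11, slot 11 empty -> index 11.
Insert 961: h=12, slot 12 empty -> index 12.
Insert 415: h=11, slots 11,12 occupied -> index 13.
Insert 162: h=12, slots 12,13 occupied -> index 14.
Insert 413: h=10, slot 10 empty -> index 10.
Insert 196: h=12, slots 12,13,14 occupied -> index 15.
Insert 230: h=12, slots 12,13,14,15 occupied -> index 16.
Insert 788: h=2, slot 2 empty -> index 2.
Insert 641: h=5, slot 5 empty -> index 5.
Insert 736: h=10, slots 10,11,12,13,14,15,16 occupied -> index 0.
Insert 570: h=12, slots 12,13,14,15,16,0 occupied -> index 1.
Insert 407: h=7, slot 7 empty -> index 7.
Table: [736, 570, 788, ., ., 641, ., 407, ., ., 413, 381, 961, 415, 162, 196, 230]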